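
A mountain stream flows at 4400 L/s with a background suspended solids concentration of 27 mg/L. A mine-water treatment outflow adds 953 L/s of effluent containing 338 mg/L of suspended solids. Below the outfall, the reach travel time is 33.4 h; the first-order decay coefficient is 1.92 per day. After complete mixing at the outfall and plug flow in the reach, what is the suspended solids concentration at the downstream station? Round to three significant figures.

5.69 mg/L

Mixed concentration C = ΣQC/ΣQ = (4400·27.00 + 953.0·338.0) / 5353 = 440900/5353 = 82.37 mg/L.
Applying C = C₀e^(−kt): 82.37 × 0.06911 = 5.693 mg/L.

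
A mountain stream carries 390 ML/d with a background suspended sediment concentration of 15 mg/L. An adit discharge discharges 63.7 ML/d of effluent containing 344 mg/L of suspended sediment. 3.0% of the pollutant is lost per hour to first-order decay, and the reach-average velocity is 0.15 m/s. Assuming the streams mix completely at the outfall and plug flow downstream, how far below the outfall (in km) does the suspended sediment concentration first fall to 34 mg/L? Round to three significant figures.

Mixed concentration C = ΣQC/ΣQ = (390.0·15.00 + 63.70·344.0) / 453.7 = 27760/453.7 = 61.19 mg/L.
3.0%/h lost → k = −ln(1 − 0.03) = 0.03046 h⁻¹.
Set 61.19·exp(−k·t) = 34 → t = ln(61.19/34)/k = 69460 s = 19.29 h.
Distance = v·t = 0.15·69460 = 10420 m = 10.42 km.

10.4 km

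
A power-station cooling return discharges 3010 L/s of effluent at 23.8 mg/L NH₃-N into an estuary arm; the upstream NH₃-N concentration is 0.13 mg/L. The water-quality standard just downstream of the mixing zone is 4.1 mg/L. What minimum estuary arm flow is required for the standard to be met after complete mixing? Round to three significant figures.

Set C_mix = 4.1: (Q·0.1300 + 3010·23.80) / (Q + 3010) = 4.1
→ Q = 3010·(23.80 − 4.1)/(4.1 − 0.1300) = 14940 L/s.

14900 L/s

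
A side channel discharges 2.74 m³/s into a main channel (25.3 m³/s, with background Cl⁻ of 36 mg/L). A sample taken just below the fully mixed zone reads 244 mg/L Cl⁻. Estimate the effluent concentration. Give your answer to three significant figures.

Mass balance: 25.30·36.00 + 2.740·Cₑ = 28.04·244.0
→ Cₑ = (28.04·244.0 − 25.30·36.00) / 2.740 = 2165 mg/L.

2160 mg/L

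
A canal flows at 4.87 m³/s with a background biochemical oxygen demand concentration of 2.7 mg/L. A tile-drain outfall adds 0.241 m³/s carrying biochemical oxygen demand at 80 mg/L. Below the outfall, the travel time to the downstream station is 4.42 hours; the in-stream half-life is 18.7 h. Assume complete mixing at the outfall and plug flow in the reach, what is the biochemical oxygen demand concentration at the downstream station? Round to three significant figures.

5.39 mg/L

Mixed concentration C = ΣQC/ΣQ = (4.870·2.700 + 0.2410·80.00) / 5.111 = 32.43/5.111 = 6.345 mg/L.
Half-life 18.7 h → k = ln 2 / 18.7 = 0.03707 h⁻¹ = 0.8896 d⁻¹.
Decay over the reach: 6.345·exp(−kt) = 6.345·0.8489 = 5.386 mg/L.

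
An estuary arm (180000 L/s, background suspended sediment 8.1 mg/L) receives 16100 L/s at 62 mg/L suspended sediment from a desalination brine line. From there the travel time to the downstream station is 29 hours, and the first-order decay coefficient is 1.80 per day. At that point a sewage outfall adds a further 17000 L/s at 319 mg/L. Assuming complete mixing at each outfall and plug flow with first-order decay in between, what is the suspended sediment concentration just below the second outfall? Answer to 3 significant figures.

After mixing, C = (180000·8.100 + 16100·62.00) / 196100 = 2456000/196100 = 12.53 mg/L; combined flow 196100 L/s.
Decay over the reach: 12.53·exp(−kt) = 12.53·0.1136 = 1.423 mg/L.
At the second outfall, C = (196100·1.423 + 17000·319.0) / (196100 + 17000) = 26.76 mg/L.

26.8 mg/L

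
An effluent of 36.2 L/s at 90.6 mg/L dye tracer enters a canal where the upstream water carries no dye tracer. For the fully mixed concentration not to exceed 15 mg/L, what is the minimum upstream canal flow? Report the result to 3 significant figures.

Set C_mix = 15: (Q·0 + 36.20·90.60) / (Q + 36.20) = 15
→ Q = 36.20·(90.60 − 15)/(15 − 0) = 182.4 L/s.

182 L/s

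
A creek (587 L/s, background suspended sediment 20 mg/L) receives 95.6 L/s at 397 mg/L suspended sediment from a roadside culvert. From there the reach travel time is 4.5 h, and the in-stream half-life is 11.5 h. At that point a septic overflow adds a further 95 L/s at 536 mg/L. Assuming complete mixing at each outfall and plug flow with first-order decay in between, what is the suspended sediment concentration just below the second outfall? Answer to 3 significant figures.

114 mg/L

Mass balance: C = (587.0·20.00 + 95.60·397.0) / 682.6 = 49690/682.6 = 72.80 mg/L; combined flow 682.6 L/s.
Half-life 11.5 h → k = ln 2 / 11.5 = 0.06027 h⁻¹ = 1.447 d⁻¹.
After decay, C = 72.80 × e^(−kt) = 72.80 × 0.7624 = 55.51 mg/L.
Second outfall: C = (682.6·55.51 + 95.00·536.0)/777.6 = 114.2 mg/L.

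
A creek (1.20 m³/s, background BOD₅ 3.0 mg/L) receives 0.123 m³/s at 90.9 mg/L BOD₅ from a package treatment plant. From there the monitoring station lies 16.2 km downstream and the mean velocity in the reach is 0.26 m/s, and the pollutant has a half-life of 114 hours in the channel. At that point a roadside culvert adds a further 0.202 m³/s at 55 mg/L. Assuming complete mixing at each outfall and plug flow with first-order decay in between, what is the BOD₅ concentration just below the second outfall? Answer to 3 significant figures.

16.0 mg/L

After mixing, C = (1.200·3.000 + 0.1230·90.90) / 1.323 = 14.78/1.323 = 11.17 mg/L; combined flow 1.323 m³/s.
Travel time t = 16.2·1000 / 0.26 = 62310 s = 17.31 h.
Half-life 114 h → k = ln 2 / 114 = 0.006080 h⁻¹ = 0.1459 d⁻¹.
First-order decay: C = 11.17·exp(−k·t) = 11.17·0.9001 = 10.06 mg/L.
Second outfall: C = (1.323·10.06 + 0.2020·55.00)/1.525 = 16.01 mg/L.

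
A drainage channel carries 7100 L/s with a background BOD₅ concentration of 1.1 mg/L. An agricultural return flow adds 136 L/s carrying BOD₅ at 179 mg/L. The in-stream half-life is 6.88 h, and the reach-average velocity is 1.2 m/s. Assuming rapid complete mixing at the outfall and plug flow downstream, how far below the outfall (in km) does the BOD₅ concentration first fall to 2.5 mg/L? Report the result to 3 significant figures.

Flow-weighted average: C = (7100·1.100 + 136.0·179.0) / 7236 = 32150/7236 = 4.444 mg/L.
Half-life 6.88 h → k = ln 2 / 6.88 = 0.1007 h⁻¹ = 2.418 d⁻¹.
Set 4.444·exp(−k·t) = 2.5 → t = ln(4.444/2.5)/k = 20550 s = 5.709 h.
Distance = v·t = 1.2·20550 = 24660 m = 24.66 km.

24.7 km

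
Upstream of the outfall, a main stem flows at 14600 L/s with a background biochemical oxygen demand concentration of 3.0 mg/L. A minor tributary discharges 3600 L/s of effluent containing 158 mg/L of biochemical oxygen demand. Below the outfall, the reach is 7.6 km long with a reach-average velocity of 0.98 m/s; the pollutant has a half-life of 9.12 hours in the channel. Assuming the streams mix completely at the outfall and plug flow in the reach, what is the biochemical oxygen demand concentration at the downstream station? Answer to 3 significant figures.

28.6 mg/L

After mixing, C = (14600·3.000 + 3600·158.0) / 18200 = 612600/18200 = 33.66 mg/L.
Travel time t = 7.6·1000 / 0.98 = 7755 s = 2.154 h.
Half-life 9.12 h → k = ln 2 / 9.12 = 0.07600 h⁻¹ = 1.824 d⁻¹.
Decay over the reach: 33.66·exp(−kt) = 33.66·0.8490 = 28.58 mg/L.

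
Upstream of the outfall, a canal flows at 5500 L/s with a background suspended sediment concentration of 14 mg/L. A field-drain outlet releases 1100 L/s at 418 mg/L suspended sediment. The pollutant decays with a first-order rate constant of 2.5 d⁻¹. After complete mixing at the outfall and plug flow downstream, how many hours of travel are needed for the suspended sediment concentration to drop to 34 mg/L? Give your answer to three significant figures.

8.37 h

Mass balance: C = (5500·14.00 + 1100·418.0) / 6600 = 536800/6600 = 81.33 mg/L.
81.33·exp(−k·t) = 34 → t = ln(81.33/34)/k = 30140 s = 8.373 h.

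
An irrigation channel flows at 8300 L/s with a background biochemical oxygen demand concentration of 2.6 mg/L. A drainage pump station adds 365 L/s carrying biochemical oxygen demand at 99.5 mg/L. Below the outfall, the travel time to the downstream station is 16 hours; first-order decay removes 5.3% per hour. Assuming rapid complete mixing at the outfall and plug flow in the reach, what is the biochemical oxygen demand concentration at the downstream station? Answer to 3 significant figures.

2.80 mg/L

Conservation of mass: C = (8300·2.600 + 365.0·99.50) / 8665 = 57900/8665 = 6.682 mg/L.
5.3%/h lost → k = −ln(1 − 0.053) = 0.05446 h⁻¹.
First-order decay: C = 6.682·exp(−k·t) = 6.682·0.4184 = 2.796 mg/L.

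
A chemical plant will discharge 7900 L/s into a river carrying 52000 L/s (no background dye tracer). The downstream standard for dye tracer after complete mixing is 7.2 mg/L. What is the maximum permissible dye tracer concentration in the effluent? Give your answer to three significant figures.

54.6 mg/L

At the limit, (Qr·Cr + Qe·Cₑ)/(Qr + Qe) = 7.2:
Cₑ = (59900·7.2 − 52000·0) / 7900 = 54.59 mg/L.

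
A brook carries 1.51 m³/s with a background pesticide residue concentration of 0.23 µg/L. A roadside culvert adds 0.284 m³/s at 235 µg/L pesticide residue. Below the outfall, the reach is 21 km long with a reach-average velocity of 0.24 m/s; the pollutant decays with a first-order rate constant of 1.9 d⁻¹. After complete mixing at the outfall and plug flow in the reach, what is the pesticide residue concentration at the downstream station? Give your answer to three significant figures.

Mass balance: C = (1.510·0.2300 + 0.2840·235.0) / 1.794 = 67.09/1.794 = 37.40 µg/L.
Travel time t = 21·1000 / 0.24 = 87500 s = 24.31 h.
First-order decay: C = 37.40·exp(−k·t) = 37.40·0.1460 = 5.459 µg/L.

5.46 µg/L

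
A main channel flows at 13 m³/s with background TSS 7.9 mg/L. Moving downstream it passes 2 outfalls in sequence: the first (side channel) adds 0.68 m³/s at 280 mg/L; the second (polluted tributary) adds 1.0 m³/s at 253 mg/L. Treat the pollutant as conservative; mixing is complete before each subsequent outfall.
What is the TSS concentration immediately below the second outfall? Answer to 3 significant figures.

37.2 mg/L

Outfall 1: combined Q = 13.68 m³/s; C = (13.00·7.900 + 0.6800·280.0)/13.68 = 21.43 mg/L.
Outfall 2: combined Q = 14.68 m³/s; C = (13.68·21.43 + 1.000·253.0)/14.68 = 37.20 mg/L.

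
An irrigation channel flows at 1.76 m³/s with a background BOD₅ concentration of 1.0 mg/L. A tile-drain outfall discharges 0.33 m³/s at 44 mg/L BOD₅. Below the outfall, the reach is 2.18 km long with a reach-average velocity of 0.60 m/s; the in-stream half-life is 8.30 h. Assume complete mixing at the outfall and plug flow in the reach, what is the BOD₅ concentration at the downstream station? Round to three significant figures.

Mixed concentration C = ΣQC/ΣQ = (1.760·1.000 + 0.3300·44.00) / 2.090 = 16.28/2.090 = 7.789 mg/L.
Travel time t = 2.18·1000 / 0.60 = 3633 s = 1.009 h.
Half-life 8.30 h → k = ln 2 / 8.30 = 0.08351 h⁻¹ = 2.004 d⁻¹.
First-order decay: C = 7.789·exp(−k·t) = 7.789·0.9192 = 7.160 mg/L.

7.16 mg/L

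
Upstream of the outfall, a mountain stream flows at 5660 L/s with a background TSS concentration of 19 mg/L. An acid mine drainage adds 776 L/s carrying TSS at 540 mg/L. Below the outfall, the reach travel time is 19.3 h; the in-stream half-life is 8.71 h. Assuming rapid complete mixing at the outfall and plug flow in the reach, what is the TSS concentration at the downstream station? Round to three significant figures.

Flow-weighted average: C = (5660·19.00 + 776.0·540.0) / 6436 = 526600/6436 = 81.82 mg/L.
Half-life 8.71 h → k = ln 2 / 8.71 = 0.07958 h⁻¹ = 1.910 d⁻¹.
First-order decay: C = 81.82·exp(−k·t) = 81.82·0.2153 = 17.61 mg/L.

17.6 mg/L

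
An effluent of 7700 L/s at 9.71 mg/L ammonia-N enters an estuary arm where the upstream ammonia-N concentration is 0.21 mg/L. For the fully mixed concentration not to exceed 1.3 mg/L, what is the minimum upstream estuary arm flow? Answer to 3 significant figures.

Set C_mix = 1.3: (Q·0.2100 + 7700·9.710) / (Q + 7700) = 1.3
→ Q = 7700·(9.710 − 1.3)/(1.3 − 0.2100) = 59410 L/s.

59400 L/s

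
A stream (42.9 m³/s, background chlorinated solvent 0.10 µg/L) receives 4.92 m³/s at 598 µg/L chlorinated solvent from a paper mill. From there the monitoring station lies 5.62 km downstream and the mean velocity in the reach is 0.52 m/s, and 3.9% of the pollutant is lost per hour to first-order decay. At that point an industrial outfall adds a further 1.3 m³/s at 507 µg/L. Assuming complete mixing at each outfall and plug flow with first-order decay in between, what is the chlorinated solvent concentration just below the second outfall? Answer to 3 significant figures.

Mixed concentration C = ΣQC/ΣQ = (42.90·0.1000 + 4.920·598.0) / 47.82 = 2946/47.82 = 61.62 µg/L; combined flow 47.82 m³/s.
Travel time t = 5.62·1000 / 0.52 = 10810 s = 3.002 h.
3.9%/h lost → k = −ln(1 − 0.039) = 0.03978 h⁻¹.
Decay over the reach: 61.62·exp(−kt) = 61.62·0.8874 = 54.68 µg/L.
At the second outfall, C = (47.82·54.68 + 1.300·507.0) / (47.82 + 1.300) = 66.65 µg/L.

66.7 µg/L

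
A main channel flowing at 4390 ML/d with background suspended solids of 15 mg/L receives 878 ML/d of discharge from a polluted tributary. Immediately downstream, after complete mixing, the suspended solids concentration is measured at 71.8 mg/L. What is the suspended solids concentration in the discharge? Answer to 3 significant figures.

Mass balance: 4390·15.00 + 878.0·Cₑ = 5268·71.80
→ Cₑ = (5268·71.80 − 4390·15.00) / 878.0 = 355.8 mg/L.

356 mg/L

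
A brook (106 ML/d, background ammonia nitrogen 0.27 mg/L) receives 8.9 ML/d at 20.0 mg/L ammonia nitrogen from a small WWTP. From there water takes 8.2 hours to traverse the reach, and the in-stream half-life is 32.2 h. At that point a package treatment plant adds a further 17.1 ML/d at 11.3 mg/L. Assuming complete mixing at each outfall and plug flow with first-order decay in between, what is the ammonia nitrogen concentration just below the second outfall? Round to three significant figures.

2.78 mg/L

Conservation of mass: C = (106.0·0.2700 + 8.900·20.00) / 114.9 = 206.6/114.9 = 1.798 mg/L; combined flow 114.9 ML/d.
Half-life 32.2 h → k = ln 2 / 32.2 = 0.02153 h⁻¹ = 0.5166 d⁻¹.
Decay over the reach: 1.798·exp(−kt) = 1.798·0.8382 = 1.507 mg/L.
At the second outfall, C = (114.9·1.507 + 17.10·11.30) / (114.9 + 17.10) = 2.776 mg/L.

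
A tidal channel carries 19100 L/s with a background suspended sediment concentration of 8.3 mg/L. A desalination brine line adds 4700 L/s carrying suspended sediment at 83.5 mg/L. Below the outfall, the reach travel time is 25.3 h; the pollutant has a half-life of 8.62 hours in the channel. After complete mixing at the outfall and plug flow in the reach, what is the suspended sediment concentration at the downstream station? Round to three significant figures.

3.03 mg/L

After mixing, C = (19100·8.300 + 4700·83.50) / 23800 = 551000/23800 = 23.15 mg/L.
Half-life 8.62 h → k = ln 2 / 8.62 = 0.08041 h⁻¹ = 1.930 d⁻¹.
First-order decay: C = 23.15·exp(−k·t) = 23.15·0.1308 = 3.027 mg/L.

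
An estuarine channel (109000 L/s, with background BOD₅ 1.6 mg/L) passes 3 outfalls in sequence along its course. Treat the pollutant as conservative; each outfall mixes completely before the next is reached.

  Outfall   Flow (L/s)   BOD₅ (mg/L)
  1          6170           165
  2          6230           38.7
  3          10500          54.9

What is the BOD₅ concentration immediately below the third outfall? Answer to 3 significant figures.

15.2 mg/L

Outfall 1: combined Q = 115200 L/s; C = (109000·1.600 + 6170·165.0)/115200 = 10.35 mg/L.
Outfall 2: combined Q = 121400 L/s; C = (115200·10.35 + 6230·38.70)/121400 = 11.81 mg/L.
Outfall 3: combined Q = 131900 L/s; C = (121400·11.81 + 10500·54.90)/131900 = 15.24 mg/L.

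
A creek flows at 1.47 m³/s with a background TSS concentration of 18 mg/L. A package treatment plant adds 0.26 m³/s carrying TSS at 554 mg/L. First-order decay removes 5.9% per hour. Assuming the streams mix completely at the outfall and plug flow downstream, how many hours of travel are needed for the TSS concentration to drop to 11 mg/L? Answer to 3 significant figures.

36.1 h

After mixing, C = (1.470·18.00 + 0.2600·554.0) / 1.730 = 170.5/1.730 = 98.55 mg/L.
5.9%/h lost → k = −ln(1 − 0.059) = 0.06081 h⁻¹.
98.55·exp(−k·t) = 11 → t = ln(98.55/11)/k = 129800 s = 36.06 h.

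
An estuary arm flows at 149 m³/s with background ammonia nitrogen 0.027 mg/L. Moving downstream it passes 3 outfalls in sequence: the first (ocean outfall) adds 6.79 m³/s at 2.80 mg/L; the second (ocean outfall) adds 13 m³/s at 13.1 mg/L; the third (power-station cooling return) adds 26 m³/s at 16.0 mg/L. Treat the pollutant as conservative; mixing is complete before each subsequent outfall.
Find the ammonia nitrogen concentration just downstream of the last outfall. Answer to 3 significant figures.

After outfall 1: Q = 149.0 + 6.790 = 155.8 m³/s; C = (149.0·0.02700 + 6.790·2.800)/155.8 = 0.1479 mg/L.
After outfall 2: Q = 155.8 + 13.00 = 168.8 m³/s; C = (155.8·0.1479 + 13.00·13.10)/168.8 = 1.145 mg/L.
After outfall 3: Q = 168.8 + 26.00 = 194.8 m³/s; C = (168.8·1.145 + 26.00·16.00)/194.8 = 3.128 mg/L.

3.13 mg/L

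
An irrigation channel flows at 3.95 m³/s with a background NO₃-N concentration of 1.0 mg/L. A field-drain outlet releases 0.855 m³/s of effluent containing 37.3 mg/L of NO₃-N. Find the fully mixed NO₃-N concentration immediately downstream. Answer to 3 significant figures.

7.46 mg/L

Mass balance: C = (3.950·1.000 + 0.8550·37.30) / 4.805 = 35.84/4.805 = 7.459 mg/L.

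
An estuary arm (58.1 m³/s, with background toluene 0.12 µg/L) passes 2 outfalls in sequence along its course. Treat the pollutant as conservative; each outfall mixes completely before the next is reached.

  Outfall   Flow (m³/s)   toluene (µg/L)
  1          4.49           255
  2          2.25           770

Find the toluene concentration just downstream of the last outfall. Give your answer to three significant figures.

Below outfall 1: Q → 62.59 m³/s, C = (58.10·0.1200 + 4.490·255.0)/62.59 = 18.40 µg/L.
Below outfall 2: Q → 64.84 m³/s, C = (62.59·18.40 + 2.250·770.0)/64.84 = 44.49 µg/L.

44.5 µg/L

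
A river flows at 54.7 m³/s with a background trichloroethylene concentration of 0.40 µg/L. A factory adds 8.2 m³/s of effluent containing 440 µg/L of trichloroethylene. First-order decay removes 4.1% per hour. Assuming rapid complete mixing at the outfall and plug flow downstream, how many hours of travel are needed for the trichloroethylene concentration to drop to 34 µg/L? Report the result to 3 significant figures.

12.6 h

After mixing, C = (54.70·0.4000 + 8.200·440.0) / 62.90 = 3630/62.90 = 57.71 µg/L.
4.1%/h lost → k = −ln(1 − 0.041) = 0.04186 h⁻¹.
57.71·exp(−k·t) = 34 → t = ln(57.71/34)/k = 45490 s = 12.64 h.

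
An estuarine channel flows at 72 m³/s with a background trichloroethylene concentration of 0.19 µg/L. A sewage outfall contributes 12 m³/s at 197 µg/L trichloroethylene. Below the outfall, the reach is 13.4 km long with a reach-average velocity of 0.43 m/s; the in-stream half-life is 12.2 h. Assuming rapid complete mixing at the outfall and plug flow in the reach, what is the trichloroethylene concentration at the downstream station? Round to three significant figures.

Flow-weighted average: C = (72.00·0.1900 + 12.00·197.0) / 84.00 = 2378/84.00 = 28.31 µg/L.
Travel time t = 13.4·1000 / 0.43 = 31160 s = 8.656 h.
Half-life 12.2 h → k = ln 2 / 12.2 = 0.05682 h⁻¹ = 1.364 d⁻¹.
Decay over the reach: 28.31·exp(−kt) = 28.31·0.6115 = 17.31 µg/L.

17.3 µg/L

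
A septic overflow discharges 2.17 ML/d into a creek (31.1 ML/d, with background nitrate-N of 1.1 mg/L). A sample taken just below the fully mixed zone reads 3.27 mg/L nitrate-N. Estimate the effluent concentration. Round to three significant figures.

34.4 mg/L

Mass balance: 31.10·1.100 + 2.170·Cₑ = 33.27·3.270
→ Cₑ = (33.27·3.270 − 31.10·1.100) / 2.170 = 34.37 mg/L.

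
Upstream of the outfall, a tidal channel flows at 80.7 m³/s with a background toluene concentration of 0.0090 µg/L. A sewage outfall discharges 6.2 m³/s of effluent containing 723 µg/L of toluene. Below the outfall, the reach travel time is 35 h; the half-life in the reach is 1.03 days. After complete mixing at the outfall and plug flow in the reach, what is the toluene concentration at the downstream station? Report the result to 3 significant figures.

Flow-weighted average: C = (80.70·0.009000 + 6.200·723.0) / 86.90 = 4483/86.90 = 51.59 µg/L.
Half-life 1.03 d → k = ln 2 / 1.03 = 0.6730 d⁻¹.
Applying C = C₀e^(−kt): 51.59 × 0.3748 = 19.34 µg/L.

19.3 µg/L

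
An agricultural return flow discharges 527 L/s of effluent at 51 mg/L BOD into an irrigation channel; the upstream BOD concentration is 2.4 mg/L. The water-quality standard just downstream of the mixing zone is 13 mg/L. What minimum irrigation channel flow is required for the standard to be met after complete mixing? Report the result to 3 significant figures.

1890 L/s

Set C_mix = 13: (Q·2.400 + 527.0·51.00) / (Q + 527.0) = 13
→ Q = 527.0·(51.00 − 13)/(13 − 2.400) = 1889 L/s.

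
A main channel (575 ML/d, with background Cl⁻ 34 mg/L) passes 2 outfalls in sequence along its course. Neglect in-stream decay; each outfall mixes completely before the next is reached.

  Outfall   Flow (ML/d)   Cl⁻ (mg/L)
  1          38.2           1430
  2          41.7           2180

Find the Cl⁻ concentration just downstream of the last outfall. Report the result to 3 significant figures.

Below outfall 1: Q → 613.2 ML/d, C = (575.0·34.00 + 38.20·1430)/613.2 = 121.0 mg/L.
Below outfall 2: Q → 654.9 ML/d, C = (613.2·121.0 + 41.70·2180)/654.9 = 252.1 mg/L.

252 mg/L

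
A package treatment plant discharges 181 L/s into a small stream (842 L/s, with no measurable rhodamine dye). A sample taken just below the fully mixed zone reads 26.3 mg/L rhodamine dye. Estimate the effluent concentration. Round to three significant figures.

Mass balance: 842.0·0 + 181.0·Cₑ = 1023·26.30
→ Cₑ = (1023·26.30 − 842.0·0) / 181.0 = 148.6 mg/L.

149 mg/L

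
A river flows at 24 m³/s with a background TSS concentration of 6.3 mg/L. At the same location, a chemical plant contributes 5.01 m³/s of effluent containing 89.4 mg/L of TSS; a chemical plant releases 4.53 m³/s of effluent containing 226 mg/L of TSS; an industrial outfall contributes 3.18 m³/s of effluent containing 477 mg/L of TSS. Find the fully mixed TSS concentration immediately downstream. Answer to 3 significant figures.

Mixed concentration C = ΣQC/ΣQ = (24.00·6.300 + 5.010·89.40 + 4.530·226.0 + 3.180·477.0) / 36.72 = 3140/36.72 = 85.50 mg/L.

85.5 mg/L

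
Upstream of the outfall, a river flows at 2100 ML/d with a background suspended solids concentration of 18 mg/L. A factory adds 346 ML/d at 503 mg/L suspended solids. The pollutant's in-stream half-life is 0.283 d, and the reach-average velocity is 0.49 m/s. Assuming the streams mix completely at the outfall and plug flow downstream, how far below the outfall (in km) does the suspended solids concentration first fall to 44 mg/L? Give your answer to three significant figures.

Mixed concentration C = ΣQC/ΣQ = (2100·18.00 + 346.0·503.0) / 2446 = 211800/2446 = 86.61 mg/L.
Half-life 0.283 d → k = ln 2 / 0.283 = 2.449 d⁻¹.
Set 86.61·exp(−k·t) = 44 → t = ln(86.61/44)/k = 23890 s = 6.636 h.
Distance = v·t = 0.49·23890 = 11710 m = 11.71 km.

11.7 km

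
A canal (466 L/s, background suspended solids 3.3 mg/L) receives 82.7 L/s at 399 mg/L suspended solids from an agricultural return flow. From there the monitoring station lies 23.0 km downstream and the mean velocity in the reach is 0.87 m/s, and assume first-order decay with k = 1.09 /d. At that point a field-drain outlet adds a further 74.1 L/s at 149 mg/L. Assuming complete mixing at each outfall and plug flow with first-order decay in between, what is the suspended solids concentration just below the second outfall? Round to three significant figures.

57.5 mg/L

Flow-weighted average: C = (466.0·3.300 + 82.70·399.0) / 548.7 = 34540/548.7 = 62.94 mg/L; combined flow 548.7 L/s.
Travel time t = 23.0·1000 / 0.87 = 26440 s = 7.344 h.
After decay, C = 62.94 × e^(−kt) = 62.94 × 0.7164 = 45.09 mg/L.
At the second outfall, C = (548.7·45.09 + 74.10·149.0) / (548.7 + 74.10) = 57.45 mg/L.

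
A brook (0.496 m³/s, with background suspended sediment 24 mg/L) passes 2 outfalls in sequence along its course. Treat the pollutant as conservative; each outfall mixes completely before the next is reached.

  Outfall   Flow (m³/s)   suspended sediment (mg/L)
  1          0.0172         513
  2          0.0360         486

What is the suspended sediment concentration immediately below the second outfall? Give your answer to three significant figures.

69.6 mg/L

Outfall 1: combined Q = 0.5132 m³/s; C = (0.4960·24.00 + 0.01720·513.0)/0.5132 = 40.39 mg/L.
Outfall 2: combined Q = 0.5492 m³/s; C = (0.5132·40.39 + 0.03600·486.0)/0.5492 = 69.60 mg/L.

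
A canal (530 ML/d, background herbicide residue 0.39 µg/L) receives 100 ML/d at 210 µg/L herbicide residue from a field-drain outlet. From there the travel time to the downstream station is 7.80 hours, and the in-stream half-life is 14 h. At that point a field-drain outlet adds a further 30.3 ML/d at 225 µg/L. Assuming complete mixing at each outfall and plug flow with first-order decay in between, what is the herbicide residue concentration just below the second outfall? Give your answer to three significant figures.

32.2 µg/L

Flow-weighted average: C = (530.0·0.3900 + 100.0·210.0) / 630.0 = 21210/630.0 = 33.66 µg/L; combined flow 630.0 ML/d.
Half-life 14 h → k = ln 2 / 14 = 0.04951 h⁻¹ = 1.188 d⁻¹.
Decay over the reach: 33.66·exp(−kt) = 33.66·0.6796 = 22.88 µg/L.
At the second outfall, C = (630.0·22.88 + 30.30·225.0) / (630.0 + 30.30) = 32.15 µg/L.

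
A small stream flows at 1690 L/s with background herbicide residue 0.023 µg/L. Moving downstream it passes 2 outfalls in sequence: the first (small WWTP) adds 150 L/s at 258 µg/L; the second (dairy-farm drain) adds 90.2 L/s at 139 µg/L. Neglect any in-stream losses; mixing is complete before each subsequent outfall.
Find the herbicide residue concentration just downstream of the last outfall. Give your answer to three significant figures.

26.6 µg/L

Below outfall 1: Q → 1840 L/s, C = (1690·0.02300 + 150.0·258.0)/1840 = 21.05 µg/L.
Below outfall 2: Q → 1930 L/s, C = (1840·21.05 + 90.20·139.0)/1930 = 26.57 µg/L.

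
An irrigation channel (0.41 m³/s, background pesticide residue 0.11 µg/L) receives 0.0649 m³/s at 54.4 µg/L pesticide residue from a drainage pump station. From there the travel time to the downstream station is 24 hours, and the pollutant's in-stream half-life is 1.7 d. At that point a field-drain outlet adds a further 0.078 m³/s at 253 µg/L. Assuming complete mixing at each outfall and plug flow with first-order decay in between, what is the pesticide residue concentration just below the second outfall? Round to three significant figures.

40.0 µg/L

Flow-weighted average: C = (0.4100·0.1100 + 0.06490·54.40) / 0.4749 = 3.576/0.4749 = 7.529 µg/L; combined flow 0.4749 m³/s.
Half-life 1.7 d → k = ln 2 / 1.7 = 0.4077 d⁻¹.
After decay, C = 7.529 × e^(−kt) = 7.529 × 0.6652 = 5.008 µg/L.
At the second outfall, C = (0.4749·5.008 + 0.07800·253.0) / (0.4749 + 0.07800) = 39.99 µg/L.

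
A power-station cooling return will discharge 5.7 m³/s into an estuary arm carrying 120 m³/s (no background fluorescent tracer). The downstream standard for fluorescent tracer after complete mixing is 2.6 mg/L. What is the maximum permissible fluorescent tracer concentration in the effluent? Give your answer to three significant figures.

At the limit, (Qr·Cr + Qe·Cₑ)/(Qr + Qe) = 2.6:
Cₑ = (125.7·2.6 − 120.0·0) / 5.700 = 57.34 mg/L.

57.3 mg/L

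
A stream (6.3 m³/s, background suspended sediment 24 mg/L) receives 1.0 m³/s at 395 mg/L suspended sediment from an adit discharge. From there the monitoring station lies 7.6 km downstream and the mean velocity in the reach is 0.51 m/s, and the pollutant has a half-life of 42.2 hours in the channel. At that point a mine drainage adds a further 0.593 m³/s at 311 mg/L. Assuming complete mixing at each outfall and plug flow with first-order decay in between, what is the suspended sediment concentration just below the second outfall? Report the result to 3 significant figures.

88.0 mg/L

Mass balance: C = (6.300·24.00 + 1.000·395.0) / 7.300 = 546.2/7.300 = 74.82 mg/L; combined flow 7.300 m³/s.
Travel time t = 7.6·1000 / 0.51 = 14900 s = 4.139 h.
Half-life 42.2 h → k = ln 2 / 42.2 = 0.01643 h⁻¹ = 0.3942 d⁻¹.
After decay, C = 74.82 × e^(−kt) = 74.82 × 0.9343 = 69.90 mg/L.
Second outfall: C = (7.300·69.90 + 0.5930·311.0)/7.893 = 88.02 mg/L.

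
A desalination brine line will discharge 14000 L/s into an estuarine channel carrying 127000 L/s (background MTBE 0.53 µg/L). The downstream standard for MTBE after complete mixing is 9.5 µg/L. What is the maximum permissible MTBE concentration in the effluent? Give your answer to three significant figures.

90.9 µg/L

At the limit, (Qr·Cr + Qe·Cₑ)/(Qr + Qe) = 9.5:
Cₑ = (141000·9.5 − 127000·0.5300) / 14000 = 90.87 µg/L.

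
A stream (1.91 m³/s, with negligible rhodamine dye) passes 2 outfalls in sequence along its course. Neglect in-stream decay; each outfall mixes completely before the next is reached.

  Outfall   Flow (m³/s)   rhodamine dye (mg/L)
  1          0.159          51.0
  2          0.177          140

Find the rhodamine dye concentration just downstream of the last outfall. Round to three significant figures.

14.6 mg/L

Below outfall 1: Q → 2.069 m³/s, C = (1.910·0 + 0.1590·51.00)/2.069 = 3.919 mg/L.
Below outfall 2: Q → 2.246 m³/s, C = (2.069·3.919 + 0.1770·140.0)/2.246 = 14.64 mg/L.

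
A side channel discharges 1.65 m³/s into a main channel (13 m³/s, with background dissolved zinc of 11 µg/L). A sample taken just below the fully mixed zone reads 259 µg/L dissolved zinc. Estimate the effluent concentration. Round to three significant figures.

Mass balance: 13.00·11.00 + 1.650·Cₑ = 14.65·259.0
→ Cₑ = (14.65·259.0 − 13.00·11.00) / 1.650 = 2213 µg/L.

2210 µg/L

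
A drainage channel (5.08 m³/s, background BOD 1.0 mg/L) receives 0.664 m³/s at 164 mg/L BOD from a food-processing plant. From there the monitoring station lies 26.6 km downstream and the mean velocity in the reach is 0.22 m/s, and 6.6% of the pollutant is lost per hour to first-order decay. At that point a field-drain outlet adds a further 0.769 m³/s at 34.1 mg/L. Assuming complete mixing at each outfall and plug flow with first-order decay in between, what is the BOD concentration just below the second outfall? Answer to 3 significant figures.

Flow-weighted average: C = (5.080·1.000 + 0.6640·164.0) / 5.744 = 114.0/5.744 = 19.84 mg/L; combined flow 5.744 m³/s.
Travel time t = 26.6·1000 / 0.22 = 120900 s = 33.59 h.
6.6%/h lost → k = −ln(1 − 0.066) = 0.06828 h⁻¹.
After decay, C = 19.84 × e^(−kt) = 19.84 × 0.1009 = 2.003 mg/L.
At the second outfall, C = (5.744·2.003 + 0.7690·34.10) / (5.744 + 0.7690) = 5.793 mg/L.

5.79 mg/L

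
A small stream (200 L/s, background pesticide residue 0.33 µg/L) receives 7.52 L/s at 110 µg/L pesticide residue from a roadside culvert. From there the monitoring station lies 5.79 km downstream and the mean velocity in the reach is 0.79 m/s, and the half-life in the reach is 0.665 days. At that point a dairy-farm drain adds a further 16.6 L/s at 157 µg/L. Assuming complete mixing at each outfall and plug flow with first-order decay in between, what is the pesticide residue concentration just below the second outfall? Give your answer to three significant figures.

15.3 µg/L

Conservation of mass: C = (200.0·0.3300 + 7.520·110.0) / 207.5 = 893.2/207.5 = 4.304 µg/L; combined flow 207.5 L/s.
Travel time t = 5.79·1000 / 0.79 = 7329 s = 2.036 h.
Half-life 0.665 d → k = ln 2 / 0.665 = 1.042 d⁻¹.
Decay over the reach: 4.304·exp(−kt) = 4.304·0.9154 = 3.940 µg/L.
At the second outfall, C = (207.5·3.940 + 16.60·157.0) / (207.5 + 16.60) = 15.28 µg/L.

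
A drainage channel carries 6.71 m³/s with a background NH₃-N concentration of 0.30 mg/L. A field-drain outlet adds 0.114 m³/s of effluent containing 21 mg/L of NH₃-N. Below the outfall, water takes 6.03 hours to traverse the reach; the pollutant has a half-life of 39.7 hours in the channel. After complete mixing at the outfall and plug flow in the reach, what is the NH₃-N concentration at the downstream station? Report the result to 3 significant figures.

0.581 mg/L

Mixed concentration C = ΣQC/ΣQ = (6.710·0.3000 + 0.1140·21.00) / 6.824 = 4.407/6.824 = 0.6458 mg/L.
Half-life 39.7 h → k = ln 2 / 39.7 = 0.01746 h⁻¹ = 0.4190 d⁻¹.
After decay, C = 0.6458 × e^(−kt) = 0.6458 × 0.9001 = 0.5813 mg/L.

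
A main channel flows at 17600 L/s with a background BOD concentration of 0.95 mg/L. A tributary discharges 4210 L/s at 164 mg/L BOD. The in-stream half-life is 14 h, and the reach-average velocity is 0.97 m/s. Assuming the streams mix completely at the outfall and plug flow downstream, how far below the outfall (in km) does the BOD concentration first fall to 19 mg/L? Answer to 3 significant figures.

Mass balance: C = (17600·0.9500 + 4210·164.0) / 21810 = 707200/21810 = 32.42 mg/L.
Half-life 14 h → k = ln 2 / 14 = 0.04951 h⁻¹ = 1.188 d⁻¹.
Set 32.42·exp(−k·t) = 19 → t = ln(32.42/19)/k = 38860 s = 10.79 h.
Distance = v·t = 0.97·38860 = 37690 m = 37.69 km.

37.7 km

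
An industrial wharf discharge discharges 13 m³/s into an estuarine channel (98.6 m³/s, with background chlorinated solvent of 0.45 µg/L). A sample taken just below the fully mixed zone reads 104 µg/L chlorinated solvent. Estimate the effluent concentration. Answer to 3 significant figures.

889 µg/L

Mass balance: 98.60·0.4500 + 13.00·Cₑ = 111.6·104.0
→ Cₑ = (111.6·104.0 − 98.60·0.4500) / 13.00 = 889.4 µg/L.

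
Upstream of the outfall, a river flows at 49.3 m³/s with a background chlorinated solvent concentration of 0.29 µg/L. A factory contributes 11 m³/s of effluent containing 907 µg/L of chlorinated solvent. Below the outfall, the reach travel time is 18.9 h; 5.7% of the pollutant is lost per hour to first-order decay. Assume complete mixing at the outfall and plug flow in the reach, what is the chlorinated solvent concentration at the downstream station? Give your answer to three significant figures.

54.6 µg/L

Flow-weighted average: C = (49.30·0.2900 + 11.00·907.0) / 60.30 = 9991/60.30 = 165.7 µg/L.
5.7%/h lost → k = −ln(1 − 0.057) = 0.05869 h⁻¹.
Applying C = C₀e^(−kt): 165.7 × 0.3298 = 54.65 µg/L.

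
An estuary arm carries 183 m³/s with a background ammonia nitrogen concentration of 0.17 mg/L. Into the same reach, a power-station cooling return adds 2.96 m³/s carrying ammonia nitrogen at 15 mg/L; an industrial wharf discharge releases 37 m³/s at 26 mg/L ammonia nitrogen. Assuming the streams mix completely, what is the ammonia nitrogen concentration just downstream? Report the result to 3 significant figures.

4.65 mg/L

Mixed concentration C = ΣQC/ΣQ = (183.0·0.1700 + 2.960·15.00 + 37.00·26.00) / 223.0 = 1038/223.0 = 4.653 mg/L.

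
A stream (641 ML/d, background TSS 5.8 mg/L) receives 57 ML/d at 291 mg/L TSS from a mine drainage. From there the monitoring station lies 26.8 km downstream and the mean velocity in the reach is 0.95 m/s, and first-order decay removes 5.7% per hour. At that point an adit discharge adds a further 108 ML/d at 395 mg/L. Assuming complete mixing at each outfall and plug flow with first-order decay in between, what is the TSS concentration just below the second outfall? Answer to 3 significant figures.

68.8 mg/L

Conservation of mass: C = (641.0·5.800 + 57.00·291.0) / 698.0 = 20300/698.0 = 29.09 mg/L; combined flow 698.0 ML/d.
Travel time t = 26.8·1000 / 0.95 = 28210 s = 7.836 h.
5.7%/h lost → k = −ln(1 − 0.057) = 0.05869 h⁻¹.
Applying C = C₀e^(−kt): 29.09 × 0.6313 = 18.37 mg/L.
Second outfall: C = (698.0·18.37 + 108.0·395.0)/806.0 = 68.83 mg/L.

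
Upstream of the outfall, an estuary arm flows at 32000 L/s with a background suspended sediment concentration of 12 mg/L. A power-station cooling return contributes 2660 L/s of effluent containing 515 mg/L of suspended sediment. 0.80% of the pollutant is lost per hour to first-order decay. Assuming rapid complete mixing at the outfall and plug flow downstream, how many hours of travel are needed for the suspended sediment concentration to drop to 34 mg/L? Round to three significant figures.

49.5 h

Mixed concentration C = ΣQC/ΣQ = (32000·12.00 + 2660·515.0) / 34660 = 1754000/34660 = 50.60 mg/L.
0.80%/h lost → k = −ln(1 − 0.008) = 0.008032 h⁻¹.
50.60·exp(−k·t) = 34 → t = ln(50.60/34)/k = 178200 s = 49.51 h.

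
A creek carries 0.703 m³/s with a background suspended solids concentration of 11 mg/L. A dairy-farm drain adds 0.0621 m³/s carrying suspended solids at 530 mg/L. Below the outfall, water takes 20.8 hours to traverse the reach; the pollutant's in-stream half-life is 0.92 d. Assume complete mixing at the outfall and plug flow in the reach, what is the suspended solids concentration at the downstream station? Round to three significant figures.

27.7 mg/L

Mass balance: C = (0.7030·11.00 + 0.06210·530.0) / 0.7651 = 40.65/0.7651 = 53.13 mg/L.
Half-life 0.92 d → k = ln 2 / 0.92 = 0.7534 d⁻¹.
After decay, C = 53.13 × e^(−kt) = 53.13 × 0.5205 = 27.65 mg/L.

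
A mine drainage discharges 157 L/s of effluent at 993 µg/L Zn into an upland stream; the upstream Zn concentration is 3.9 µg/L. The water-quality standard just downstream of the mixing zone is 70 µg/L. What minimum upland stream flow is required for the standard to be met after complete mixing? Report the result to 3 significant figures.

2190 L/s

Set C_mix = 70: (Q·3.900 + 157.0·993.0) / (Q + 157.0) = 70
→ Q = 157.0·(993.0 − 70)/(70 − 3.900) = 2192 L/s.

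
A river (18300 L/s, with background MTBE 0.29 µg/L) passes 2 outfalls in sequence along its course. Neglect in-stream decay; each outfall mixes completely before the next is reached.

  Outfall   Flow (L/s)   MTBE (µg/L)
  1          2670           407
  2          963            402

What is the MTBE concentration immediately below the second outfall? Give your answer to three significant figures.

67.4 µg/L

Outfall 1: combined Q = 20970 L/s; C = (18300·0.2900 + 2670·407.0)/20970 = 52.07 µg/L.
Outfall 2: combined Q = 21930 L/s; C = (20970·52.07 + 963.0·402.0)/21930 = 67.44 µg/L.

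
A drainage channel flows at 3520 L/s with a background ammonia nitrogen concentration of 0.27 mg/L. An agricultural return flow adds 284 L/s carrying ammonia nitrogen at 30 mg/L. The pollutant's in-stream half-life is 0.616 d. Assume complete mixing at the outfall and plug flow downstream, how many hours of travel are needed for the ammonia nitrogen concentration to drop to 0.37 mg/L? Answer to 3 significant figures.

Mass balance: C = (3520·0.2700 + 284.0·30.00) / 3804 = 9470/3804 = 2.490 mg/L.
Half-life 0.616 d → k = ln 2 / 0.616 = 1.125 d⁻¹.
2.490·exp(−k·t) = 0.37 → t = ln(2.490/0.37)/k = 146400 s = 40.66 h.

40.7 h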